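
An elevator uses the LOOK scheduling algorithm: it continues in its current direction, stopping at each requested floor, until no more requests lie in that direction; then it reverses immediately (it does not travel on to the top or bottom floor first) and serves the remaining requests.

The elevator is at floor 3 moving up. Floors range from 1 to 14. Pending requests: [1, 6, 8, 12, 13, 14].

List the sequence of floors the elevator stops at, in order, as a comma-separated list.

Current: 3, moving UP
Serve above first (ascending): [6, 8, 12, 13, 14]
Then reverse, serve below (descending): [1]

Answer: 6, 8, 12, 13, 14, 1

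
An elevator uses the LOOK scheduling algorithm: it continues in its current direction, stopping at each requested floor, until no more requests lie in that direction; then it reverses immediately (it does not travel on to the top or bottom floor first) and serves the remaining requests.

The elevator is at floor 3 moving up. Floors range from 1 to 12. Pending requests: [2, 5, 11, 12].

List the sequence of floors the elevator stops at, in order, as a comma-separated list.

Answer: 5, 11, 12, 2

Derivation:
Current: 3, moving UP
Serve above first (ascending): [5, 11, 12]
Then reverse, serve below (descending): [2]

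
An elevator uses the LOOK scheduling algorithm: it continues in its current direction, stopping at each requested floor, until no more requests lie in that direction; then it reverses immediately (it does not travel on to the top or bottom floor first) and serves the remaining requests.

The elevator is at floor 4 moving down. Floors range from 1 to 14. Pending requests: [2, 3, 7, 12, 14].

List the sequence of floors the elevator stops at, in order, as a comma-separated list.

Current: 4, moving DOWN
Serve below first (descending): [3, 2]
Then reverse, serve above (ascending): [7, 12, 14]

Answer: 3, 2, 7, 12, 14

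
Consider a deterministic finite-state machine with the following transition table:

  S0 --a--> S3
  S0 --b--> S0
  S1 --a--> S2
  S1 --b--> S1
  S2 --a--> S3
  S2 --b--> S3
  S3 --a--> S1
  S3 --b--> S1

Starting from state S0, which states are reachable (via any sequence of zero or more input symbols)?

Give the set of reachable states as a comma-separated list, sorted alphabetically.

BFS from S0:
  visit S0: S0--a-->S3 (new), S0--b-->S0 (seen)
  visit S3: S3--a-->S1 (new), S3--b-->S1 (seen)
  visit S1: S1--a-->S2 (new), S1--b-->S1 (seen)
  visit S2: S2--a-->S3 (seen), S2--b-->S3 (seen)

Answer: S0, S1, S2, S3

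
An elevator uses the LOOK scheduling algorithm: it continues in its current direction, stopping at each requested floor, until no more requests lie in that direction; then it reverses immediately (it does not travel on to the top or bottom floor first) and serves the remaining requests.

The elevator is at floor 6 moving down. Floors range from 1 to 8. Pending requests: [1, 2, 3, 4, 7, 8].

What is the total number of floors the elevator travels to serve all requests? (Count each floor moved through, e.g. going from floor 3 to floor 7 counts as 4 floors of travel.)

Start at floor 6 moving down, LOOK stop order: [4, 3, 2, 1, 7, 8]
  6 → 4: |4-6| = 2, total = 2
  4 → 3: |3-4| = 1, total = 3
  3 → 2: |2-3| = 1, total = 4
  2 → 1: |1-2| = 1, total = 5
  1 → 7: |7-1| = 6, total = 11
  7 → 8: |8-7| = 1, total = 12

Answer: 12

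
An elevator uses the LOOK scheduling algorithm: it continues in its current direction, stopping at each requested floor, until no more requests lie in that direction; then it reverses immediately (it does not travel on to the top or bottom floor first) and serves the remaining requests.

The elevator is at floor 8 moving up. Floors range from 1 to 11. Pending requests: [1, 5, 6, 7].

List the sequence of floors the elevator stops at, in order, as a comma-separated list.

Answer: 7, 6, 5, 1

Derivation:
Current: 8, moving UP
Serve above first (ascending): []
Then reverse, serve below (descending): [7, 6, 5, 1]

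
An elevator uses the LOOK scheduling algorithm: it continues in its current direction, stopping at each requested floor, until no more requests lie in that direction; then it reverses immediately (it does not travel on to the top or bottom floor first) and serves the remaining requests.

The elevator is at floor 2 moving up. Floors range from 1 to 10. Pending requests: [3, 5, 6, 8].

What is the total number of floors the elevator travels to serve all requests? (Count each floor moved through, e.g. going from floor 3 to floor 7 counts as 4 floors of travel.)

Start at floor 2 moving up, LOOK stop order: [3, 5, 6, 8]
  2 → 3: |3-2| = 1, total = 1
  3 → 5: |5-3| = 2, total = 3
  5 → 6: |6-5| = 1, total = 4
  6 → 8: |8-6| = 2, total = 6

Answer: 6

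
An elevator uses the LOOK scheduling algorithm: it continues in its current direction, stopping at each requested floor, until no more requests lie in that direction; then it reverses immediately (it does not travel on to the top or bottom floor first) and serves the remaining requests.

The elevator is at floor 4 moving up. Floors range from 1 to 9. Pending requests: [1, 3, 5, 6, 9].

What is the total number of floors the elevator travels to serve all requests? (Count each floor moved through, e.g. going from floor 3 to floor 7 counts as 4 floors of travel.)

Start at floor 4 moving up, LOOK stop order: [5, 6, 9, 3, 1]
  4 → 5: |5-4| = 1, total = 1
  5 → 6: |6-5| = 1, total = 2
  6 → 9: |9-6| = 3, total = 5
  9 → 3: |3-9| = 6, total = 11
  3 → 1: |1-3| = 2, total = 13

Answer: 13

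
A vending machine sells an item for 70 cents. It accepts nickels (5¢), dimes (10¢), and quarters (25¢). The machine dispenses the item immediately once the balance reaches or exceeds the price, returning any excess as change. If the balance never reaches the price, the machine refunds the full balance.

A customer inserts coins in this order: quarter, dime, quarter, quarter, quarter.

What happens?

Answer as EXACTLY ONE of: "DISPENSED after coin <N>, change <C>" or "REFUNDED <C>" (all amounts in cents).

Price: 70¢
Coin 1 (quarter, 25¢): balance = 25¢
Coin 2 (dime, 10¢): balance = 35¢
Coin 3 (quarter, 25¢): balance = 60¢
Coin 4 (quarter, 25¢): balance = 85¢
  → balance >= price → DISPENSE, change = 85 - 70 = 15¢

Answer: DISPENSED after coin 4, change 15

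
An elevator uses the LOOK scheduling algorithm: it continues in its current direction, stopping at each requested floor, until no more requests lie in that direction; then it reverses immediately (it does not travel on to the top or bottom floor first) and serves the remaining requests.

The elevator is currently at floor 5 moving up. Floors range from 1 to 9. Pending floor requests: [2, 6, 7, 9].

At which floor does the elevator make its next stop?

Current floor: 5, direction: up
Requests above: [6, 7, 9]
Requests below: [2]
Moving up and requests lie above → nearest above is min([6, 7, 9]) = 6

Answer: 6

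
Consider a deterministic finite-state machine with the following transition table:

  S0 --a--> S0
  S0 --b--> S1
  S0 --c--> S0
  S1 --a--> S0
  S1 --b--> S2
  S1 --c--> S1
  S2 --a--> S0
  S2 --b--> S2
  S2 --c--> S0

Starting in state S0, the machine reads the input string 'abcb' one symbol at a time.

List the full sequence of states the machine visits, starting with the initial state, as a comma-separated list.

Answer: S0, S0, S1, S1, S2

Derivation:
Start: S0
  read 'a': S0 --a--> S0
  read 'b': S0 --b--> S1
  read 'c': S1 --c--> S1
  read 'b': S1 --b--> S2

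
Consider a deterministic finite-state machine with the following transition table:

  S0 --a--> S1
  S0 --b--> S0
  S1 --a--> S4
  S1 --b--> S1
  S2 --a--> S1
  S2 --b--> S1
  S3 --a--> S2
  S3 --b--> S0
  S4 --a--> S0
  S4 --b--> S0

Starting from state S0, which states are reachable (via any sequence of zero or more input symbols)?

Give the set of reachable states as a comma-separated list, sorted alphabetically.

Answer: S0, S1, S4

Derivation:
BFS from S0:
  visit S0: S0--a-->S1 (new), S0--b-->S0 (seen)
  visit S1: S1--a-->S4 (new), S1--b-->S1 (seen)
  visit S4: S4--a-->S0 (seen), S4--b-->S0 (seen)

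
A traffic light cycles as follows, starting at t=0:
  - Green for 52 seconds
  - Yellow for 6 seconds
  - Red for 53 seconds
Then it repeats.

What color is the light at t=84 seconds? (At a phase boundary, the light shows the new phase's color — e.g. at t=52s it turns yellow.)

Answer: red

Derivation:
Cycle length = 52 + 6 + 53 = 111s
t = 84, phase_t = 84 mod 111 = 84
84 >= 58 → RED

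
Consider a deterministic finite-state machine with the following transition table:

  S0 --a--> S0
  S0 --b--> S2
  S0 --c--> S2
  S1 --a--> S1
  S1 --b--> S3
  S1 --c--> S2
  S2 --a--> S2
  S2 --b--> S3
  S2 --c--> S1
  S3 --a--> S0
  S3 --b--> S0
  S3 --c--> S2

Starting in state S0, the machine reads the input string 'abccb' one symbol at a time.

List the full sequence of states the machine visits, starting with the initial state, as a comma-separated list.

Answer: S0, S0, S2, S1, S2, S3

Derivation:
Start: S0
  read 'a': S0 --a--> S0
  read 'b': S0 --b--> S2
  read 'c': S2 --c--> S1
  read 'c': S1 --c--> S2
  read 'b': S2 --b--> S3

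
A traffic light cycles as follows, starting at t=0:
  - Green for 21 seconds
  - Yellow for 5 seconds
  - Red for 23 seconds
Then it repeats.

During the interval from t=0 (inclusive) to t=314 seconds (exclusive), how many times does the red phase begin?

Cycle = 21+5+23 = 49s
red phase starts at t = k*49 + 26 for k=0,1,2,...
Need k*49+26 < 314 → k < 5.878
k ∈ {0, ..., 5} → 6 starts

Answer: 6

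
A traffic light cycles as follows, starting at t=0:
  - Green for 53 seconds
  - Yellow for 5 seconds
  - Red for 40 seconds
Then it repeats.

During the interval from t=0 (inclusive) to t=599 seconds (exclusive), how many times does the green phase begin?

Answer: 7

Derivation:
Cycle = 53+5+40 = 98s
green phase starts at t = k*98 + 0 for k=0,1,2,...
Need k*98+0 < 599 → k < 6.112
k ∈ {0, ..., 6} → 7 starts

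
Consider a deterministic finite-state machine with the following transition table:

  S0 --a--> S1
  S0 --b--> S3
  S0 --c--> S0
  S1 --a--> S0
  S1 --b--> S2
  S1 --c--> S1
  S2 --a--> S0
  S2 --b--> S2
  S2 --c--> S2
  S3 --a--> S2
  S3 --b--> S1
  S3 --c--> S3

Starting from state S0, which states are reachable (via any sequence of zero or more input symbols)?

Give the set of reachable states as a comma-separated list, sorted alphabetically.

BFS from S0:
  visit S0: S0--a-->S1 (new), S0--b-->S3 (new), S0--c-->S0 (seen)
  visit S1: S1--a-->S0 (seen), S1--b-->S2 (new), S1--c-->S1 (seen)
  visit S3: S3--a-->S2 (seen), S3--b-->S1 (seen), S3--c-->S3 (seen)
  visit S2: S2--a-->S0 (seen), S2--b-->S2 (seen), S2--c-->S2 (seen)

Answer: S0, S1, S2, S3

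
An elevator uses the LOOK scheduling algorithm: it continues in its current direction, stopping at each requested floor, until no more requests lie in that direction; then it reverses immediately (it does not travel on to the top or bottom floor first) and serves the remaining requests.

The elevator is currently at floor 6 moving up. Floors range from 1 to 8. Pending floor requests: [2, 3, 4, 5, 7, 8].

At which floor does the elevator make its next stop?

Current floor: 6, direction: up
Requests above: [7, 8]
Requests below: [2, 3, 4, 5]
Moving up and requests lie above → nearest above is min([7, 8]) = 7

Answer: 7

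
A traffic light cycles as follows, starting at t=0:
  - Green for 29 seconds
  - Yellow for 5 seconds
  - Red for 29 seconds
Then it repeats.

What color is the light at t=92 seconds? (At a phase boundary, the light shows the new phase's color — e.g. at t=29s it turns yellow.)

Cycle length = 29 + 5 + 29 = 63s
t = 92, phase_t = 92 mod 63 = 29
29 <= 29 < 34 (yellow end) → YELLOW

Answer: yellow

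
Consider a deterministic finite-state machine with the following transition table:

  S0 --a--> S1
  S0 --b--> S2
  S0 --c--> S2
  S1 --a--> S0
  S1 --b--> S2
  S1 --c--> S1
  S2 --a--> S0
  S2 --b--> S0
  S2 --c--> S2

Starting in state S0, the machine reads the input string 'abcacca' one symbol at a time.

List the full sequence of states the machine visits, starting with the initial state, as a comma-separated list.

Start: S0
  read 'a': S0 --a--> S1
  read 'b': S1 --b--> S2
  read 'c': S2 --c--> S2
  read 'a': S2 --a--> S0
  read 'c': S0 --c--> S2
  read 'c': S2 --c--> S2
  read 'a': S2 --a--> S0

Answer: S0, S1, S2, S2, S0, S2, S2, S0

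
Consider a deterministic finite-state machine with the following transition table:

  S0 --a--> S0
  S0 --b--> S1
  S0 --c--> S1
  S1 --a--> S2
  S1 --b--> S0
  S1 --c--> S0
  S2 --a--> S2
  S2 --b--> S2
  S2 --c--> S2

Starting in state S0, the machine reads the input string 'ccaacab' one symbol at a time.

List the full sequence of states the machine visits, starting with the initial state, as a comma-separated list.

Start: S0
  read 'c': S0 --c--> S1
  read 'c': S1 --c--> S0
  read 'a': S0 --a--> S0
  read 'a': S0 --a--> S0
  read 'c': S0 --c--> S1
  read 'a': S1 --a--> S2
  read 'b': S2 --b--> S2

Answer: S0, S1, S0, S0, S0, S1, S2, S2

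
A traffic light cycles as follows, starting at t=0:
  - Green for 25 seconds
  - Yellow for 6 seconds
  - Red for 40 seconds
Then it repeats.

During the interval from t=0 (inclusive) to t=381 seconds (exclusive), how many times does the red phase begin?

Cycle = 25+6+40 = 71s
red phase starts at t = k*71 + 31 for k=0,1,2,...
Need k*71+31 < 381 → k < 4.930
k ∈ {0, ..., 4} → 5 starts

Answer: 5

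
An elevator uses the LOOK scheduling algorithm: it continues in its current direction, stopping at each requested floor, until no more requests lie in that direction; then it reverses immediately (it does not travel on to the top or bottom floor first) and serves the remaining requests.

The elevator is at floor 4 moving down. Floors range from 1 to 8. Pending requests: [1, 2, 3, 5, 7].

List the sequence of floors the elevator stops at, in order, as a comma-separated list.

Current: 4, moving DOWN
Serve below first (descending): [3, 2, 1]
Then reverse, serve above (ascending): [5, 7]

Answer: 3, 2, 1, 5, 7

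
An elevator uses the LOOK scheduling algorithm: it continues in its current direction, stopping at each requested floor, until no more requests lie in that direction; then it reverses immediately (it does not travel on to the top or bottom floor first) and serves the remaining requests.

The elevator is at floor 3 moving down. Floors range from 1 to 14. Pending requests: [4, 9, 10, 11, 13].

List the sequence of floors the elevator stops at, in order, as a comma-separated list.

Current: 3, moving DOWN
Serve below first (descending): []
Then reverse, serve above (ascending): [4, 9, 10, 11, 13]

Answer: 4, 9, 10, 11, 13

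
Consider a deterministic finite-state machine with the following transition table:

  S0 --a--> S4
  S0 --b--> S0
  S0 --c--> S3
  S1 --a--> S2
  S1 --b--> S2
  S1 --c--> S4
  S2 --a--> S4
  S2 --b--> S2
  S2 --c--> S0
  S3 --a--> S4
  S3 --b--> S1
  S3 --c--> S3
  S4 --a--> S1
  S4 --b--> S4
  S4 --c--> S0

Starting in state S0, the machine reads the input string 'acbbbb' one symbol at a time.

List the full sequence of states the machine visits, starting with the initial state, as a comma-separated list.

Answer: S0, S4, S0, S0, S0, S0, S0

Derivation:
Start: S0
  read 'a': S0 --a--> S4
  read 'c': S4 --c--> S0
  read 'b': S0 --b--> S0
  read 'b': S0 --b--> S0
  read 'b': S0 --b--> S0
  read 'b': S0 --b--> S0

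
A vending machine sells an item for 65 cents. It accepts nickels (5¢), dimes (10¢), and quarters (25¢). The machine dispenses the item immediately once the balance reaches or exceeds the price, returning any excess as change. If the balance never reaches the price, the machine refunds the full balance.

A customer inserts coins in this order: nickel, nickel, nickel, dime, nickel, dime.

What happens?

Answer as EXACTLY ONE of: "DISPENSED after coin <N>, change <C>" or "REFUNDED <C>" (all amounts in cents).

Price: 65¢
Coin 1 (nickel, 5¢): balance = 5¢
Coin 2 (nickel, 5¢): balance = 10¢
Coin 3 (nickel, 5¢): balance = 15¢
Coin 4 (dime, 10¢): balance = 25¢
Coin 5 (nickel, 5¢): balance = 30¢
Coin 6 (dime, 10¢): balance = 40¢
All coins inserted, balance 40¢ < price 65¢ → REFUND 40¢

Answer: REFUNDED 40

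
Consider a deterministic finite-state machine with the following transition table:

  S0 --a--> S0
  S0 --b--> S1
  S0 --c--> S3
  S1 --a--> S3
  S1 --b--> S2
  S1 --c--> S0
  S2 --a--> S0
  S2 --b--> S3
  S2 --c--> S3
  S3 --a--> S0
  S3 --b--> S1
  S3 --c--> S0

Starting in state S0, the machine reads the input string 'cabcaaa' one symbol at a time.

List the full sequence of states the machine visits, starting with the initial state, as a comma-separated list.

Answer: S0, S3, S0, S1, S0, S0, S0, S0

Derivation:
Start: S0
  read 'c': S0 --c--> S3
  read 'a': S3 --a--> S0
  read 'b': S0 --b--> S1
  read 'c': S1 --c--> S0
  read 'a': S0 --a--> S0
  read 'a': S0 --a--> S0
  read 'a': S0 --a--> S0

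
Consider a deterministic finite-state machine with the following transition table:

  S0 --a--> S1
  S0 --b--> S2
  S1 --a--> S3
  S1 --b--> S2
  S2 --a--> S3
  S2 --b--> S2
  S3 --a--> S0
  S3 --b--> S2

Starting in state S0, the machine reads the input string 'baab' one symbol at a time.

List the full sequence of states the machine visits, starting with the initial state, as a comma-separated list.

Answer: S0, S2, S3, S0, S2

Derivation:
Start: S0
  read 'b': S0 --b--> S2
  read 'a': S2 --a--> S3
  read 'a': S3 --a--> S0
  read 'b': S0 --b--> S2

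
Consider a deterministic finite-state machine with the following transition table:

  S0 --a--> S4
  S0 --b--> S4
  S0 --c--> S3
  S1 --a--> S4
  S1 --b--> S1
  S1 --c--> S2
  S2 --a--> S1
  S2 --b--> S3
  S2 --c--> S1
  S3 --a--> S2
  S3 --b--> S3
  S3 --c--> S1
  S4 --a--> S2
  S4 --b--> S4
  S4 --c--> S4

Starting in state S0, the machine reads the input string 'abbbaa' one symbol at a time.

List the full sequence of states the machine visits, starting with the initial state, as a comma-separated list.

Start: S0
  read 'a': S0 --a--> S4
  read 'b': S4 --b--> S4
  read 'b': S4 --b--> S4
  read 'b': S4 --b--> S4
  read 'a': S4 --a--> S2
  read 'a': S2 --a--> S1

Answer: S0, S4, S4, S4, S4, S2, S1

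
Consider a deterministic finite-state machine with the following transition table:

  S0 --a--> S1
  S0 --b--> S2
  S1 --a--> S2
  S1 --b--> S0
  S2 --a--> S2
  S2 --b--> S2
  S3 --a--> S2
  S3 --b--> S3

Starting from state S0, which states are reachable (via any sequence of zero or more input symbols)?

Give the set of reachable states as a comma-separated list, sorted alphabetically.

Answer: S0, S1, S2

Derivation:
BFS from S0:
  visit S0: S0--a-->S1 (new), S0--b-->S2 (new)
  visit S1: S1--a-->S2 (seen), S1--b-->S0 (seen)
  visit S2: S2--a-->S2 (seen), S2--b-->S2 (seen)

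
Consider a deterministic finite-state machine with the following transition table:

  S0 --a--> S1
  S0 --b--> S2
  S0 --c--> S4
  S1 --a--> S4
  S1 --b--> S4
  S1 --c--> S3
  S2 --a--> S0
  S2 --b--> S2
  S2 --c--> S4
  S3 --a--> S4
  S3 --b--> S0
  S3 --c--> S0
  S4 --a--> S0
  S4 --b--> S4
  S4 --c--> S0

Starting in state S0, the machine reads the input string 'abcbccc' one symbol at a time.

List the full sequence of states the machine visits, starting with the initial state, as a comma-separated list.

Start: S0
  read 'a': S0 --a--> S1
  read 'b': S1 --b--> S4
  read 'c': S4 --c--> S0
  read 'b': S0 --b--> S2
  read 'c': S2 --c--> S4
  read 'c': S4 --c--> S0
  read 'c': S0 --c--> S4

Answer: S0, S1, S4, S0, S2, S4, S0, S4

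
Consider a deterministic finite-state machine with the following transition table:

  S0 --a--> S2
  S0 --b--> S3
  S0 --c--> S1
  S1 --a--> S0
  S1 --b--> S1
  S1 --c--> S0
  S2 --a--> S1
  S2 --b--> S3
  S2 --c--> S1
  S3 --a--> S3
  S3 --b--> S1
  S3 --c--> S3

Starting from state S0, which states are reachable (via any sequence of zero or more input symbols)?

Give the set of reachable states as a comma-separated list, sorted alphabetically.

BFS from S0:
  visit S0: S0--a-->S2 (new), S0--b-->S3 (new), S0--c-->S1 (new)
  visit S2: S2--a-->S1 (seen), S2--b-->S3 (seen), S2--c-->S1 (seen)
  visit S3: S3--a-->S3 (seen), S3--b-->S1 (seen), S3--c-->S3 (seen)
  visit S1: S1--a-->S0 (seen), S1--b-->S1 (seen), S1--c-->S0 (seen)

Answer: S0, S1, S2, S3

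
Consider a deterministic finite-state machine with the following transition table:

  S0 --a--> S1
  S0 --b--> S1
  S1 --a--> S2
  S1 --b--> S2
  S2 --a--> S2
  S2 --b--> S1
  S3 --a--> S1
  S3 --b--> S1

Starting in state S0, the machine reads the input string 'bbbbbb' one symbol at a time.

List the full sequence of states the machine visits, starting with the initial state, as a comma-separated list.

Answer: S0, S1, S2, S1, S2, S1, S2

Derivation:
Start: S0
  read 'b': S0 --b--> S1
  read 'b': S1 --b--> S2
  read 'b': S2 --b--> S1
  read 'b': S1 --b--> S2
  read 'b': S2 --b--> S1
  read 'b': S1 --b--> S2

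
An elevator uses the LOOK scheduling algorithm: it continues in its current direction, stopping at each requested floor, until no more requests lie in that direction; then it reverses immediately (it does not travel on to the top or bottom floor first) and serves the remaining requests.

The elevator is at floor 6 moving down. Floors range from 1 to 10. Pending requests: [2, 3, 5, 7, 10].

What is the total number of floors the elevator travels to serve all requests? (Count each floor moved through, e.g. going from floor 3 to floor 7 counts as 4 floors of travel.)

Answer: 12

Derivation:
Start at floor 6 moving down, LOOK stop order: [5, 3, 2, 7, 10]
  6 → 5: |5-6| = 1, total = 1
  5 → 3: |3-5| = 2, total = 3
  3 → 2: |2-3| = 1, total = 4
  2 → 7: |7-2| = 5, total = 9
  7 → 10: |10-7| = 3, total = 12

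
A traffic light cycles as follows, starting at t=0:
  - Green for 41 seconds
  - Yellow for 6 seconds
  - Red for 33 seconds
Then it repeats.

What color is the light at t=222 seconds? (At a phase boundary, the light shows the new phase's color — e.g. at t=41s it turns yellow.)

Answer: red

Derivation:
Cycle length = 41 + 6 + 33 = 80s
t = 222, phase_t = 222 mod 80 = 62
62 >= 47 → RED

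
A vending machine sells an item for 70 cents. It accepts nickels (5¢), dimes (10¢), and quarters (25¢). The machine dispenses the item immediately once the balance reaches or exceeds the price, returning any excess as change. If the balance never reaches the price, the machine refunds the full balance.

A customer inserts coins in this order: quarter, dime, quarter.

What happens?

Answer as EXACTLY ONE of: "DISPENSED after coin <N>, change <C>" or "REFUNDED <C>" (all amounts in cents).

Answer: REFUNDED 60

Derivation:
Price: 70¢
Coin 1 (quarter, 25¢): balance = 25¢
Coin 2 (dime, 10¢): balance = 35¢
Coin 3 (quarter, 25¢): balance = 60¢
All coins inserted, balance 60¢ < price 70¢ → REFUND 60¢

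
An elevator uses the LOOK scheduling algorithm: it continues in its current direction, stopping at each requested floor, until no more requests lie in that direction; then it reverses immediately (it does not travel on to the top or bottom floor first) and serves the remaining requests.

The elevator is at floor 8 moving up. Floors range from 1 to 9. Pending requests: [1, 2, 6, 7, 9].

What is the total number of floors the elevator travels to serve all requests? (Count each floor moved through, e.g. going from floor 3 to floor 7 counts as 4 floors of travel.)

Answer: 9

Derivation:
Start at floor 8 moving up, LOOK stop order: [9, 7, 6, 2, 1]
  8 → 9: |9-8| = 1, total = 1
  9 → 7: |7-9| = 2, total = 3
  7 → 6: |6-7| = 1, total = 4
  6 → 2: |2-6| = 4, total = 8
  2 → 1: |1-2| = 1, total = 9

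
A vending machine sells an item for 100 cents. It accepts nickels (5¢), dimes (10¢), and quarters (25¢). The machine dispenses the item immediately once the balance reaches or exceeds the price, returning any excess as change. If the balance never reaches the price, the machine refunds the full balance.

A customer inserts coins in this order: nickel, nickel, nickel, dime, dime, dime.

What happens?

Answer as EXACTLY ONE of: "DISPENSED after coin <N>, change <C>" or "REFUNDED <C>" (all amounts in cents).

Answer: REFUNDED 45

Derivation:
Price: 100¢
Coin 1 (nickel, 5¢): balance = 5¢
Coin 2 (nickel, 5¢): balance = 10¢
Coin 3 (nickel, 5¢): balance = 15¢
Coin 4 (dime, 10¢): balance = 25¢
Coin 5 (dime, 10¢): balance = 35¢
Coin 6 (dime, 10¢): balance = 45¢
All coins inserted, balance 45¢ < price 100¢ → REFUND 45¢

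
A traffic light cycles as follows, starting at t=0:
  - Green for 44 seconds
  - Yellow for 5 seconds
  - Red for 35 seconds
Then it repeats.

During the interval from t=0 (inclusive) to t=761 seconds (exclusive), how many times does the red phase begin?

Cycle = 44+5+35 = 84s
red phase starts at t = k*84 + 49 for k=0,1,2,...
Need k*84+49 < 761 → k < 8.476
k ∈ {0, ..., 8} → 9 starts

Answer: 9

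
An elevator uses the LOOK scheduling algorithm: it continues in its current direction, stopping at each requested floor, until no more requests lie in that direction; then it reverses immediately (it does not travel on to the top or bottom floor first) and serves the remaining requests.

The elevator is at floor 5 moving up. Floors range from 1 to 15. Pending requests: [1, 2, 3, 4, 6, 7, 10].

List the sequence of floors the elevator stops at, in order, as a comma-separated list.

Current: 5, moving UP
Serve above first (ascending): [6, 7, 10]
Then reverse, serve below (descending): [4, 3, 2, 1]

Answer: 6, 7, 10, 4, 3, 2, 1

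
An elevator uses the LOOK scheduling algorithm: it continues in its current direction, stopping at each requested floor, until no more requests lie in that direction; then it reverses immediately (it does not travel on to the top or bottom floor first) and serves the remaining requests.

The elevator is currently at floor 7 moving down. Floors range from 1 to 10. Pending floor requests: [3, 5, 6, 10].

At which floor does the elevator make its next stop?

Current floor: 7, direction: down
Requests above: [10]
Requests below: [3, 5, 6]
Moving down and requests lie below → nearest below is max([3, 5, 6]) = 6

Answer: 6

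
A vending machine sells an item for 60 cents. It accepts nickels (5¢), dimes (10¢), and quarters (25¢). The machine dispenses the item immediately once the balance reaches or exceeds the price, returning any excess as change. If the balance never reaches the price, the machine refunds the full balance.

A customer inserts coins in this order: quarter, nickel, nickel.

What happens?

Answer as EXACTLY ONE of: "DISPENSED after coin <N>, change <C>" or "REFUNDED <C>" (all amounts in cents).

Answer: REFUNDED 35

Derivation:
Price: 60¢
Coin 1 (quarter, 25¢): balance = 25¢
Coin 2 (nickel, 5¢): balance = 30¢
Coin 3 (nickel, 5¢): balance = 35¢
All coins inserted, balance 35¢ < price 60¢ → REFUND 35¢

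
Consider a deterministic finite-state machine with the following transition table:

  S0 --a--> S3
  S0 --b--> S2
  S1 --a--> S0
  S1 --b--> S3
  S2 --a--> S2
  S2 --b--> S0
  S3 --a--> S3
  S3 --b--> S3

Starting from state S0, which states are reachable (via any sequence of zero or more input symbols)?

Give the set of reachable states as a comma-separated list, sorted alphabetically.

BFS from S0:
  visit S0: S0--a-->S3 (new), S0--b-->S2 (new)
  visit S3: S3--a-->S3 (seen), S3--b-->S3 (seen)
  visit S2: S2--a-->S2 (seen), S2--b-->S0 (seen)

Answer: S0, S2, S3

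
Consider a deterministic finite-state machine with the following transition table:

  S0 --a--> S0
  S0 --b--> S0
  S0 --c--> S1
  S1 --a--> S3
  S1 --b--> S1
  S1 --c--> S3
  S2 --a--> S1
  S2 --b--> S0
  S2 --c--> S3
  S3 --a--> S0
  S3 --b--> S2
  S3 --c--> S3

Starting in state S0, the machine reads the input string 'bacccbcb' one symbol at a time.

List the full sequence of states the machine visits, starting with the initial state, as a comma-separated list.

Start: S0
  read 'b': S0 --b--> S0
  read 'a': S0 --a--> S0
  read 'c': S0 --c--> S1
  read 'c': S1 --c--> S3
  read 'c': S3 --c--> S3
  read 'b': S3 --b--> S2
  read 'c': S2 --c--> S3
  read 'b': S3 --b--> S2

Answer: S0, S0, S0, S1, S3, S3, S2, S3, S2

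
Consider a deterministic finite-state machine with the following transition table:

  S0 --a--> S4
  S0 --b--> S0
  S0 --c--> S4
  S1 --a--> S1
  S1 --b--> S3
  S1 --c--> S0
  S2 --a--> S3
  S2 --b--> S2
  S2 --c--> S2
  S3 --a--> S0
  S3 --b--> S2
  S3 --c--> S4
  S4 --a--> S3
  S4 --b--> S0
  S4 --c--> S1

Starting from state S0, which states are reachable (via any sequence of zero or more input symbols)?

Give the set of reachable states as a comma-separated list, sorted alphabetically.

BFS from S0:
  visit S0: S0--a-->S4 (new), S0--b-->S0 (seen), S0--c-->S4 (seen)
  visit S4: S4--a-->S3 (new), S4--b-->S0 (seen), S4--c-->S1 (new)
  visit S3: S3--a-->S0 (seen), S3--b-->S2 (new), S3--c-->S4 (seen)
  visit S1: S1--a-->S1 (seen), S1--b-->S3 (seen), S1--c-->S0 (seen)
  visit S2: S2--a-->S3 (seen), S2--b-->S2 (seen), S2--c-->S2 (seen)

Answer: S0, S1, S2, S3, S4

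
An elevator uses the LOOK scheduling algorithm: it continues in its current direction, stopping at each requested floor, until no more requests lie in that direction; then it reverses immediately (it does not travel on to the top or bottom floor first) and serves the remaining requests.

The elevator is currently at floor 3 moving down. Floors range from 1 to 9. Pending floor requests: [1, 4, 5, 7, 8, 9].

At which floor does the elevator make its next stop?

Answer: 1

Derivation:
Current floor: 3, direction: down
Requests above: [4, 5, 7, 8, 9]
Requests below: [1]
Moving down and requests lie below → nearest below is max([1]) = 1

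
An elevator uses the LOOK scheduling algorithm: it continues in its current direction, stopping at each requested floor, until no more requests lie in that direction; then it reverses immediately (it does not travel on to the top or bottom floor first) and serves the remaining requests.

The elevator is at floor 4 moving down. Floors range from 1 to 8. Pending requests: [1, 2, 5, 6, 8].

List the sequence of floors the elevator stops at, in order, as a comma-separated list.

Current: 4, moving DOWN
Serve below first (descending): [2, 1]
Then reverse, serve above (ascending): [5, 6, 8]

Answer: 2, 1, 5, 6, 8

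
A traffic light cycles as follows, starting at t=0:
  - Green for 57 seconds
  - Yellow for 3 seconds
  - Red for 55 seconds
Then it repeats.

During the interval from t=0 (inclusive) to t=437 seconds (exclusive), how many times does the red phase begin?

Cycle = 57+3+55 = 115s
red phase starts at t = k*115 + 60 for k=0,1,2,...
Need k*115+60 < 437 → k < 3.278
k ∈ {0, ..., 3} → 4 starts

Answer: 4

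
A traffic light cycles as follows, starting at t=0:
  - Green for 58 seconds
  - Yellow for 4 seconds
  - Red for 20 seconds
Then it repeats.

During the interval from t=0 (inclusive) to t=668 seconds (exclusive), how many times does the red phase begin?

Cycle = 58+4+20 = 82s
red phase starts at t = k*82 + 62 for k=0,1,2,...
Need k*82+62 < 668 → k < 7.390
k ∈ {0, ..., 7} → 8 starts

Answer: 8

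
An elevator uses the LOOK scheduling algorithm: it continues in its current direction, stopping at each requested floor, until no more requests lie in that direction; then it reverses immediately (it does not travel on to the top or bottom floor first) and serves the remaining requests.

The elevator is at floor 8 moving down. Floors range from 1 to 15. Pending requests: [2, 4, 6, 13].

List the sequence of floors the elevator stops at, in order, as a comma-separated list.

Answer: 6, 4, 2, 13

Derivation:
Current: 8, moving DOWN
Serve below first (descending): [6, 4, 2]
Then reverse, serve above (ascending): [13]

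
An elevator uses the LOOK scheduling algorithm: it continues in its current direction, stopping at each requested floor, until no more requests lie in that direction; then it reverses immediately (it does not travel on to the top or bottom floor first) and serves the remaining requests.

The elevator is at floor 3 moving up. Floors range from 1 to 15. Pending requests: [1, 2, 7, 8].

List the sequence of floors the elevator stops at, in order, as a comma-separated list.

Answer: 7, 8, 2, 1

Derivation:
Current: 3, moving UP
Serve above first (ascending): [7, 8]
Then reverse, serve below (descending): [2, 1]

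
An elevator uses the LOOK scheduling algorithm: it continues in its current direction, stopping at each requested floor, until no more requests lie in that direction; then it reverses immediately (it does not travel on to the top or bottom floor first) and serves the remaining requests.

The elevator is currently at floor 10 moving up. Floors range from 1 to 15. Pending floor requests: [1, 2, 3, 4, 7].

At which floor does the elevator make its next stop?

Current floor: 10, direction: up
Requests above: []
Requests below: [1, 2, 3, 4, 7]
Moving up but no requests above → reverse; nearest below is max([1, 2, 3, 4, 7]) = 7

Answer: 7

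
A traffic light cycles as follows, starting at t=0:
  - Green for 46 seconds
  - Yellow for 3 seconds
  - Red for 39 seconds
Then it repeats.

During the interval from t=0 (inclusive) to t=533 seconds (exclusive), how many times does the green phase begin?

Cycle = 46+3+39 = 88s
green phase starts at t = k*88 + 0 for k=0,1,2,...
Need k*88+0 < 533 → k < 6.057
k ∈ {0, ..., 6} → 7 starts

Answer: 7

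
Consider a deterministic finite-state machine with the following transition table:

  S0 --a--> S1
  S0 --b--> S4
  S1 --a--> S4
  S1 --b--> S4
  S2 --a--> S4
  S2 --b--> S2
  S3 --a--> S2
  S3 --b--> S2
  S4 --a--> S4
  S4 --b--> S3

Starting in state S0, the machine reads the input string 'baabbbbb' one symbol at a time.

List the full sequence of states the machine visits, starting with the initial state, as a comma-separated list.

Answer: S0, S4, S4, S4, S3, S2, S2, S2, S2

Derivation:
Start: S0
  read 'b': S0 --b--> S4
  read 'a': S4 --a--> S4
  read 'a': S4 --a--> S4
  read 'b': S4 --b--> S3
  read 'b': S3 --b--> S2
  read 'b': S2 --b--> S2
  read 'b': S2 --b--> S2
  read 'b': S2 --b--> S2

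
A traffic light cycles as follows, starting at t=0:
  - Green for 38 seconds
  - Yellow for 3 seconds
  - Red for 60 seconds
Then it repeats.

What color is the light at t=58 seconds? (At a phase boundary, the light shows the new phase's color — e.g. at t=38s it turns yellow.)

Answer: red

Derivation:
Cycle length = 38 + 3 + 60 = 101s
t = 58, phase_t = 58 mod 101 = 58
58 >= 41 → RED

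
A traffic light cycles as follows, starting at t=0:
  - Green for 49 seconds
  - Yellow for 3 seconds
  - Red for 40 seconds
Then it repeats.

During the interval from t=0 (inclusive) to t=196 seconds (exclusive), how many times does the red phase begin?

Answer: 2

Derivation:
Cycle = 49+3+40 = 92s
red phase starts at t = k*92 + 52 for k=0,1,2,...
Need k*92+52 < 196 → k < 1.565
k ∈ {0, ..., 1} → 2 starts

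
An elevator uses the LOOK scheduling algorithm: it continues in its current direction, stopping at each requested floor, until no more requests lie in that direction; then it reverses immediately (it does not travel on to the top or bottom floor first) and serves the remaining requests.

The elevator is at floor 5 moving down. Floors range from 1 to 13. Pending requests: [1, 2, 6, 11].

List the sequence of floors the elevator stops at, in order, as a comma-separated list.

Answer: 2, 1, 6, 11

Derivation:
Current: 5, moving DOWN
Serve below first (descending): [2, 1]
Then reverse, serve above (ascending): [6, 11]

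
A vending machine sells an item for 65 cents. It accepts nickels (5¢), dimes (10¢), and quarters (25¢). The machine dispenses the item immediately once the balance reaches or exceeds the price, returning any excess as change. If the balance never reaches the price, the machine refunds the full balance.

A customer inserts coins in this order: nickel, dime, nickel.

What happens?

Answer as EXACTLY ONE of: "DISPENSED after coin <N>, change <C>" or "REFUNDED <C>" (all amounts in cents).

Price: 65¢
Coin 1 (nickel, 5¢): balance = 5¢
Coin 2 (dime, 10¢): balance = 15¢
Coin 3 (nickel, 5¢): balance = 20¢
All coins inserted, balance 20¢ < price 65¢ → REFUND 20¢

Answer: REFUNDED 20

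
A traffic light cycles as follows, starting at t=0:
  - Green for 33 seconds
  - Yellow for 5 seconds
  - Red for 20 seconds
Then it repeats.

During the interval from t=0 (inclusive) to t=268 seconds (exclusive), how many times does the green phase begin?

Answer: 5

Derivation:
Cycle = 33+5+20 = 58s
green phase starts at t = k*58 + 0 for k=0,1,2,...
Need k*58+0 < 268 → k < 4.621
k ∈ {0, ..., 4} → 5 starts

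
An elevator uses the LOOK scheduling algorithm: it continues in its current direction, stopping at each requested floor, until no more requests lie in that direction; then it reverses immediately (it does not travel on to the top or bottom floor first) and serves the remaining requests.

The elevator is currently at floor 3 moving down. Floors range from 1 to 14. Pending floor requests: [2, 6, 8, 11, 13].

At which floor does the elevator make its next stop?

Current floor: 3, direction: down
Requests above: [6, 8, 11, 13]
Requests below: [2]
Moving down and requests lie below → nearest below is max([2]) = 2

Answer: 2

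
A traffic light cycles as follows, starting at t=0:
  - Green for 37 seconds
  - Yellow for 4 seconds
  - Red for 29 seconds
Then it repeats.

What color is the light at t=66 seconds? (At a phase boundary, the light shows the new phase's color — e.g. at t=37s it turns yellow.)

Answer: red

Derivation:
Cycle length = 37 + 4 + 29 = 70s
t = 66, phase_t = 66 mod 70 = 66
66 >= 41 → RED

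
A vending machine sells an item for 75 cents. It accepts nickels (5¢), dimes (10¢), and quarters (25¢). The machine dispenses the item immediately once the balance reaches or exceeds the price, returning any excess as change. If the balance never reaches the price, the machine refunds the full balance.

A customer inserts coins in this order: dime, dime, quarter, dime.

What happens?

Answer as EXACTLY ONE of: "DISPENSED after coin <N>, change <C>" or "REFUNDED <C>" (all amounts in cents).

Price: 75¢
Coin 1 (dime, 10¢): balance = 10¢
Coin 2 (dime, 10¢): balance = 20¢
Coin 3 (quarter, 25¢): balance = 45¢
Coin 4 (dime, 10¢): balance = 55¢
All coins inserted, balance 55¢ < price 75¢ → REFUND 55¢

Answer: REFUNDED 55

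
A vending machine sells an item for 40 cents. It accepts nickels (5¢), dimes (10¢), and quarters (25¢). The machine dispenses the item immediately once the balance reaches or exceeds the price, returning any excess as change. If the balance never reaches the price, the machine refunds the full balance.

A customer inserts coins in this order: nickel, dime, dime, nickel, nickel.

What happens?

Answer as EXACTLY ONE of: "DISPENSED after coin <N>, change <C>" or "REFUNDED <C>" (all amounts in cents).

Answer: REFUNDED 35

Derivation:
Price: 40¢
Coin 1 (nickel, 5¢): balance = 5¢
Coin 2 (dime, 10¢): balance = 15¢
Coin 3 (dime, 10¢): balance = 25¢
Coin 4 (nickel, 5¢): balance = 30¢
Coin 5 (nickel, 5¢): balance = 35¢
All coins inserted, balance 35¢ < price 40¢ → REFUND 35¢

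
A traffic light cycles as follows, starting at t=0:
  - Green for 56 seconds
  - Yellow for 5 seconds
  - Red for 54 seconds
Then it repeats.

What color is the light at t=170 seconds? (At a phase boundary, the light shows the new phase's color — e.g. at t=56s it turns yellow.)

Answer: green

Derivation:
Cycle length = 56 + 5 + 54 = 115s
t = 170, phase_t = 170 mod 115 = 55
55 < 56 (green end) → GREEN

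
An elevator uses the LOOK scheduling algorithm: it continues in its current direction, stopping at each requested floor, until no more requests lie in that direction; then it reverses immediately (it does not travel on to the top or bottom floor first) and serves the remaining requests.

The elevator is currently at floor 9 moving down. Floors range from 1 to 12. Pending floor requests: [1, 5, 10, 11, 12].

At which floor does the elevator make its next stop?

Current floor: 9, direction: down
Requests above: [10, 11, 12]
Requests below: [1, 5]
Moving down and requests lie below → nearest below is max([1, 5]) = 5

Answer: 5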